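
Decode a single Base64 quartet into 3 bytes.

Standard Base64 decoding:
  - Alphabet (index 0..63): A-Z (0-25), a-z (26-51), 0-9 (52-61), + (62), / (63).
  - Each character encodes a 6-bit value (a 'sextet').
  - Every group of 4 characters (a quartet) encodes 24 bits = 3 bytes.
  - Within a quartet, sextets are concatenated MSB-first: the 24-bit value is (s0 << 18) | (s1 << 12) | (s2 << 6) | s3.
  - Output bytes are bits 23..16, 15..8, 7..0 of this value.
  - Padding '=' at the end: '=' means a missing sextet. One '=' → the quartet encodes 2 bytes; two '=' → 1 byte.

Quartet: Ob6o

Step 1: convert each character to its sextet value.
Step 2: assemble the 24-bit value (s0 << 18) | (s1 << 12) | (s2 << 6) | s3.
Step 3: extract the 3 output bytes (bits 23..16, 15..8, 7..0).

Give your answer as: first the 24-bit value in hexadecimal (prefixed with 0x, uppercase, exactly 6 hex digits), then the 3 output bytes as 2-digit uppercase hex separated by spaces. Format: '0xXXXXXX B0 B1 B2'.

Sextets: O=14, b=27, 6=58, o=40
24-bit: (14<<18) | (27<<12) | (58<<6) | 40
      = 0x380000 | 0x01B000 | 0x000E80 | 0x000028
      = 0x39BEA8
Bytes: (v>>16)&0xFF=39, (v>>8)&0xFF=BE, v&0xFF=A8

Answer: 0x39BEA8 39 BE A8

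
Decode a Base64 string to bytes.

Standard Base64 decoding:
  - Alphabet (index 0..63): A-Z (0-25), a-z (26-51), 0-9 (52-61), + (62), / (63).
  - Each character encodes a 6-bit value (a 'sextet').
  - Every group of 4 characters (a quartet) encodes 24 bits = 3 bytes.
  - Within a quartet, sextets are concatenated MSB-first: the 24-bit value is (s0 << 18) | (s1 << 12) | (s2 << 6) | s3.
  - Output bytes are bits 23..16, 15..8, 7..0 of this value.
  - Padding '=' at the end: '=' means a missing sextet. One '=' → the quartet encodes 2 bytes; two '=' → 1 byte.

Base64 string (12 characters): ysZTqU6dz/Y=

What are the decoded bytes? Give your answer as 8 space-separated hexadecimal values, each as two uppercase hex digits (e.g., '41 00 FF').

After char 0 ('y'=50): chars_in_quartet=1 acc=0x32 bytes_emitted=0
After char 1 ('s'=44): chars_in_quartet=2 acc=0xCAC bytes_emitted=0
After char 2 ('Z'=25): chars_in_quartet=3 acc=0x32B19 bytes_emitted=0
After char 3 ('T'=19): chars_in_quartet=4 acc=0xCAC653 -> emit CA C6 53, reset; bytes_emitted=3
After char 4 ('q'=42): chars_in_quartet=1 acc=0x2A bytes_emitted=3
After char 5 ('U'=20): chars_in_quartet=2 acc=0xA94 bytes_emitted=3
After char 6 ('6'=58): chars_in_quartet=3 acc=0x2A53A bytes_emitted=3
After char 7 ('d'=29): chars_in_quartet=4 acc=0xA94E9D -> emit A9 4E 9D, reset; bytes_emitted=6
After char 8 ('z'=51): chars_in_quartet=1 acc=0x33 bytes_emitted=6
After char 9 ('/'=63): chars_in_quartet=2 acc=0xCFF bytes_emitted=6
After char 10 ('Y'=24): chars_in_quartet=3 acc=0x33FD8 bytes_emitted=6
Padding '=': partial quartet acc=0x33FD8 -> emit CF F6; bytes_emitted=8

Answer: CA C6 53 A9 4E 9D CF F6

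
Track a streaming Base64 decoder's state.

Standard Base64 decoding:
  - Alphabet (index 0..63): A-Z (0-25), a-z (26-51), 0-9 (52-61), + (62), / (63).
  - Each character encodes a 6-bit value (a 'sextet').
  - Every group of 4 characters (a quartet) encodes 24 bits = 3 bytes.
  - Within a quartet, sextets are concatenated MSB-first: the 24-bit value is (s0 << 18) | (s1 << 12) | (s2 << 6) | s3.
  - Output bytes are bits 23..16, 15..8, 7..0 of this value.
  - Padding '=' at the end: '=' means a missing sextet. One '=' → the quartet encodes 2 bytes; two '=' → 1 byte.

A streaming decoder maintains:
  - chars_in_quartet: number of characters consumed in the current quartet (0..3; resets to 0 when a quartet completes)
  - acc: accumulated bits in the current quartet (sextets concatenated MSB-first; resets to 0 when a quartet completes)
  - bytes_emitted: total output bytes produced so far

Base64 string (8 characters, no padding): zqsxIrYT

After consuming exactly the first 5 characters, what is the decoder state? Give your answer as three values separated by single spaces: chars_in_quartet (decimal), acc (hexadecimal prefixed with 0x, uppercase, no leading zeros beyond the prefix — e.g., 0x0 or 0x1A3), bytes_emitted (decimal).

After char 0 ('z'=51): chars_in_quartet=1 acc=0x33 bytes_emitted=0
After char 1 ('q'=42): chars_in_quartet=2 acc=0xCEA bytes_emitted=0
After char 2 ('s'=44): chars_in_quartet=3 acc=0x33AAC bytes_emitted=0
After char 3 ('x'=49): chars_in_quartet=4 acc=0xCEAB31 -> emit CE AB 31, reset; bytes_emitted=3
After char 4 ('I'=8): chars_in_quartet=1 acc=0x8 bytes_emitted=3

Answer: 1 0x8 3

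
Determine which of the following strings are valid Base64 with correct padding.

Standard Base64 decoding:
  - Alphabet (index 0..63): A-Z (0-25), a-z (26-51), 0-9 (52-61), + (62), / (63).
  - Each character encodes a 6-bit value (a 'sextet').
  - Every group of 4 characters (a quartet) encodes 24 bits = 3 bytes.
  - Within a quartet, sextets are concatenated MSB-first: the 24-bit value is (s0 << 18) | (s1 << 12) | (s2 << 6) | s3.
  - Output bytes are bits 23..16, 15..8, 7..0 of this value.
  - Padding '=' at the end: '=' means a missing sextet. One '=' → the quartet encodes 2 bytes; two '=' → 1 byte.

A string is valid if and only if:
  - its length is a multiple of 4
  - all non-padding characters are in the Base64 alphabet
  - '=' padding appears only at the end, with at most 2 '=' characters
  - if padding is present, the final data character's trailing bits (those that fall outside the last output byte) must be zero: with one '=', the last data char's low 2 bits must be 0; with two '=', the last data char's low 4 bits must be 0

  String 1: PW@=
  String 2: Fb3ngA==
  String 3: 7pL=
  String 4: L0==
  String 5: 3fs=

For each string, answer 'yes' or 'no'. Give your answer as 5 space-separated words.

Answer: no yes no no yes

Derivation:
String 1: 'PW@=' → invalid (bad char(s): ['@'])
String 2: 'Fb3ngA==' → valid
String 3: '7pL=' → invalid (bad trailing bits)
String 4: 'L0==' → invalid (bad trailing bits)
String 5: '3fs=' → valid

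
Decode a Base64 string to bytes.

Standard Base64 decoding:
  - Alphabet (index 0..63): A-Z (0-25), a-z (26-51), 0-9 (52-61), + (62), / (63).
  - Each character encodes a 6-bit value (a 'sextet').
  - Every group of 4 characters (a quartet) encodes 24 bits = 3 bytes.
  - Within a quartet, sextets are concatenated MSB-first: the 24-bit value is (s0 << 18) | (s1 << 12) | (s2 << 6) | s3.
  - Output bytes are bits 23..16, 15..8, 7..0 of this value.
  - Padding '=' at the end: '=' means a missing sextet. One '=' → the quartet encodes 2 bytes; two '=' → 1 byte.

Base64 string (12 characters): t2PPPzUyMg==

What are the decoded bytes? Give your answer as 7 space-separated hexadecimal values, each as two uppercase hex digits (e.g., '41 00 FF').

After char 0 ('t'=45): chars_in_quartet=1 acc=0x2D bytes_emitted=0
After char 1 ('2'=54): chars_in_quartet=2 acc=0xB76 bytes_emitted=0
After char 2 ('P'=15): chars_in_quartet=3 acc=0x2DD8F bytes_emitted=0
After char 3 ('P'=15): chars_in_quartet=4 acc=0xB763CF -> emit B7 63 CF, reset; bytes_emitted=3
After char 4 ('P'=15): chars_in_quartet=1 acc=0xF bytes_emitted=3
After char 5 ('z'=51): chars_in_quartet=2 acc=0x3F3 bytes_emitted=3
After char 6 ('U'=20): chars_in_quartet=3 acc=0xFCD4 bytes_emitted=3
After char 7 ('y'=50): chars_in_quartet=4 acc=0x3F3532 -> emit 3F 35 32, reset; bytes_emitted=6
After char 8 ('M'=12): chars_in_quartet=1 acc=0xC bytes_emitted=6
After char 9 ('g'=32): chars_in_quartet=2 acc=0x320 bytes_emitted=6
Padding '==': partial quartet acc=0x320 -> emit 32; bytes_emitted=7

Answer: B7 63 CF 3F 35 32 32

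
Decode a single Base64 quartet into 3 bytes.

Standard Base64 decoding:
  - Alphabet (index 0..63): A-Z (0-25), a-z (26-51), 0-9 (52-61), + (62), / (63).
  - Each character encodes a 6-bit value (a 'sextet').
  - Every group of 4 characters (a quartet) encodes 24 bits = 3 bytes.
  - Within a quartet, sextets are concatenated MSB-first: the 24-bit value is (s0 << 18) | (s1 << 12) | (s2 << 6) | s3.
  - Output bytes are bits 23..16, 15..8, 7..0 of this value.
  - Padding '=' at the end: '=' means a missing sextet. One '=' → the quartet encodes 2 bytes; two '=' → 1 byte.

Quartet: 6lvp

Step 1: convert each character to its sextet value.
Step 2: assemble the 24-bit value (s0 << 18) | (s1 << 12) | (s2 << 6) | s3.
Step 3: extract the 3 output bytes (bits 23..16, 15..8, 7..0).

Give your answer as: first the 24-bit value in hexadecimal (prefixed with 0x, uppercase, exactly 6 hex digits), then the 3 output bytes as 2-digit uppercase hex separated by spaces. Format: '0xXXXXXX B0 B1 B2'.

Answer: 0xEA5BE9 EA 5B E9

Derivation:
Sextets: 6=58, l=37, v=47, p=41
24-bit: (58<<18) | (37<<12) | (47<<6) | 41
      = 0xE80000 | 0x025000 | 0x000BC0 | 0x000029
      = 0xEA5BE9
Bytes: (v>>16)&0xFF=EA, (v>>8)&0xFF=5B, v&0xFF=E9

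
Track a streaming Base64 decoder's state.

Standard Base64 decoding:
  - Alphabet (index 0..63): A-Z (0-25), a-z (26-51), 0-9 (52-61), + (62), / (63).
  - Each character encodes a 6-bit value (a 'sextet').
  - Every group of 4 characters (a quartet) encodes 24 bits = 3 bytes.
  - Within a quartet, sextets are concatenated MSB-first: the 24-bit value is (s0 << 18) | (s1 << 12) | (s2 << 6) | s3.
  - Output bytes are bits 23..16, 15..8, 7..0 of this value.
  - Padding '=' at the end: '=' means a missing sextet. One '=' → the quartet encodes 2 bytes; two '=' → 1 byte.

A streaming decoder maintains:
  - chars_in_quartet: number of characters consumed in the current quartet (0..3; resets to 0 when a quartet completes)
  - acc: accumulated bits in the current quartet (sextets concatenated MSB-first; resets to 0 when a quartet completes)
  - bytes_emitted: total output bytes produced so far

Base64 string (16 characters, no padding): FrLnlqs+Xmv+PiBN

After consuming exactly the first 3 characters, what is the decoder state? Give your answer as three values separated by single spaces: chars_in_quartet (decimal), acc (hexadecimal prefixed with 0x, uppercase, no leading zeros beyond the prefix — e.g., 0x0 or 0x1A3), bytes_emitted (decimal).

Answer: 3 0x5ACB 0

Derivation:
After char 0 ('F'=5): chars_in_quartet=1 acc=0x5 bytes_emitted=0
After char 1 ('r'=43): chars_in_quartet=2 acc=0x16B bytes_emitted=0
After char 2 ('L'=11): chars_in_quartet=3 acc=0x5ACB bytes_emitted=0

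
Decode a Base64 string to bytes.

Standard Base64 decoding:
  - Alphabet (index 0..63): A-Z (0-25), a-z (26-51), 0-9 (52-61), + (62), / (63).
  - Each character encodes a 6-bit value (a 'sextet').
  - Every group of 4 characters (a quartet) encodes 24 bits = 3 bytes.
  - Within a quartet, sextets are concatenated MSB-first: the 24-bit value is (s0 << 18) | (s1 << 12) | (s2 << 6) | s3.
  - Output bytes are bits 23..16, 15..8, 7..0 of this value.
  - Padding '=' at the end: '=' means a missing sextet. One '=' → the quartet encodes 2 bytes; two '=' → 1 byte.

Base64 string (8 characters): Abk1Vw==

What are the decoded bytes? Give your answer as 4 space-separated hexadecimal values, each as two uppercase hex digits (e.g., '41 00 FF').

Answer: 01 B9 35 57

Derivation:
After char 0 ('A'=0): chars_in_quartet=1 acc=0x0 bytes_emitted=0
After char 1 ('b'=27): chars_in_quartet=2 acc=0x1B bytes_emitted=0
After char 2 ('k'=36): chars_in_quartet=3 acc=0x6E4 bytes_emitted=0
After char 3 ('1'=53): chars_in_quartet=4 acc=0x1B935 -> emit 01 B9 35, reset; bytes_emitted=3
After char 4 ('V'=21): chars_in_quartet=1 acc=0x15 bytes_emitted=3
After char 5 ('w'=48): chars_in_quartet=2 acc=0x570 bytes_emitted=3
Padding '==': partial quartet acc=0x570 -> emit 57; bytes_emitted=4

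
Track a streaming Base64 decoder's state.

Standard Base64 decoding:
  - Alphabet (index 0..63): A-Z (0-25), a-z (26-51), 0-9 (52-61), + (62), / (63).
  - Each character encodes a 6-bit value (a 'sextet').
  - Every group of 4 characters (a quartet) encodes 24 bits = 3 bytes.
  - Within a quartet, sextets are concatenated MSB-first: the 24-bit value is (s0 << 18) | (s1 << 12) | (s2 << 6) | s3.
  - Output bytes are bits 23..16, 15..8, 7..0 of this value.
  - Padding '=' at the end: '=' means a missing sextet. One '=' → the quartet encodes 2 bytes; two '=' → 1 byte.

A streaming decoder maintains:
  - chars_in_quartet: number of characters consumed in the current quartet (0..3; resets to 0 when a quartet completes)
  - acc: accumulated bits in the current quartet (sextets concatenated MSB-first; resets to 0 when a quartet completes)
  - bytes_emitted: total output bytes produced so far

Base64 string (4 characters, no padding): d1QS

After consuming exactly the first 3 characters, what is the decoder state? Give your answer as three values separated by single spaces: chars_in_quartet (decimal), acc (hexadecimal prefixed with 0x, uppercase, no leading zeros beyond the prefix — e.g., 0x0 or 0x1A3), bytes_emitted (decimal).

Answer: 3 0x1DD50 0

Derivation:
After char 0 ('d'=29): chars_in_quartet=1 acc=0x1D bytes_emitted=0
After char 1 ('1'=53): chars_in_quartet=2 acc=0x775 bytes_emitted=0
After char 2 ('Q'=16): chars_in_quartet=3 acc=0x1DD50 bytes_emitted=0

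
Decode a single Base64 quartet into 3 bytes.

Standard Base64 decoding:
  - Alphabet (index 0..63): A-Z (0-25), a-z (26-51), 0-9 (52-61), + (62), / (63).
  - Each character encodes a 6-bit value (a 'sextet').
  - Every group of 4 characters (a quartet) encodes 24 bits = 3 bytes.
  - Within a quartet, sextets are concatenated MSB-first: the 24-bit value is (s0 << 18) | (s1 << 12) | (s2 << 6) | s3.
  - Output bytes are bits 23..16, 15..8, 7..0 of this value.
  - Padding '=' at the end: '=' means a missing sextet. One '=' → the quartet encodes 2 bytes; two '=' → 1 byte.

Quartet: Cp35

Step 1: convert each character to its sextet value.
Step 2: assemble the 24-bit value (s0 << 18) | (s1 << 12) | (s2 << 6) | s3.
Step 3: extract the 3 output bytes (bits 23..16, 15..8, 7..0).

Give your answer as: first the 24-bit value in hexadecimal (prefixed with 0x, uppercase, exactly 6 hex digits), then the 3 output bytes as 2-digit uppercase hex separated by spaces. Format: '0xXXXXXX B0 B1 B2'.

Sextets: C=2, p=41, 3=55, 5=57
24-bit: (2<<18) | (41<<12) | (55<<6) | 57
      = 0x080000 | 0x029000 | 0x000DC0 | 0x000039
      = 0x0A9DF9
Bytes: (v>>16)&0xFF=0A, (v>>8)&0xFF=9D, v&0xFF=F9

Answer: 0x0A9DF9 0A 9D F9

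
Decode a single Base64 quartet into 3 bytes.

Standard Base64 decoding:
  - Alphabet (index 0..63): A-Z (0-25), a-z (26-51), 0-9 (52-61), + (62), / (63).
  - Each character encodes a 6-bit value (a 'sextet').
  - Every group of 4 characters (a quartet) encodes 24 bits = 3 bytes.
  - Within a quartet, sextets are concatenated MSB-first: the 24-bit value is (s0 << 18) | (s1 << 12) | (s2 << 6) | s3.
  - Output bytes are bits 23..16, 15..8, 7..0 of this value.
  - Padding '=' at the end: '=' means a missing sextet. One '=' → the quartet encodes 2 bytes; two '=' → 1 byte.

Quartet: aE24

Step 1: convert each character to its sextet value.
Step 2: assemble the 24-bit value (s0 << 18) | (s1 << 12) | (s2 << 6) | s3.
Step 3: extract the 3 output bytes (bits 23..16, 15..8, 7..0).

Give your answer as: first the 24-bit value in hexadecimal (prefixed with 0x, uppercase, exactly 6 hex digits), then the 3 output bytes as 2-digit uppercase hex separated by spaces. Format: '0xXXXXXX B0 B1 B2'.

Answer: 0x684DB8 68 4D B8

Derivation:
Sextets: a=26, E=4, 2=54, 4=56
24-bit: (26<<18) | (4<<12) | (54<<6) | 56
      = 0x680000 | 0x004000 | 0x000D80 | 0x000038
      = 0x684DB8
Bytes: (v>>16)&0xFF=68, (v>>8)&0xFF=4D, v&0xFF=B8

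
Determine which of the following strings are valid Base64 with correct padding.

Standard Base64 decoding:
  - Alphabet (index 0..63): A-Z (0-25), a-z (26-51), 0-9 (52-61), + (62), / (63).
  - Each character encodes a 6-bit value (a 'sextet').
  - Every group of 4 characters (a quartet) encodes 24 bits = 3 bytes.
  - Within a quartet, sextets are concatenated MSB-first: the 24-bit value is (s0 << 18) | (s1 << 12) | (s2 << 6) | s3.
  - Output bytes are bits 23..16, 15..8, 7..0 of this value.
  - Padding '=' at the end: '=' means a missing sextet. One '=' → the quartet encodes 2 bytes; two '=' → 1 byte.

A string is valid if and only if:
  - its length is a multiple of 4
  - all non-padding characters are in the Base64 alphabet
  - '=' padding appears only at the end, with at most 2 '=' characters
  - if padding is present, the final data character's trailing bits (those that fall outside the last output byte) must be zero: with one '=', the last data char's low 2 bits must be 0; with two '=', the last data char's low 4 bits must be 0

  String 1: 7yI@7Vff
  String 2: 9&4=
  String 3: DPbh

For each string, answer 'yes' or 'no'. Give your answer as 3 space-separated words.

String 1: '7yI@7Vff' → invalid (bad char(s): ['@'])
String 2: '9&4=' → invalid (bad char(s): ['&'])
String 3: 'DPbh' → valid

Answer: no no yes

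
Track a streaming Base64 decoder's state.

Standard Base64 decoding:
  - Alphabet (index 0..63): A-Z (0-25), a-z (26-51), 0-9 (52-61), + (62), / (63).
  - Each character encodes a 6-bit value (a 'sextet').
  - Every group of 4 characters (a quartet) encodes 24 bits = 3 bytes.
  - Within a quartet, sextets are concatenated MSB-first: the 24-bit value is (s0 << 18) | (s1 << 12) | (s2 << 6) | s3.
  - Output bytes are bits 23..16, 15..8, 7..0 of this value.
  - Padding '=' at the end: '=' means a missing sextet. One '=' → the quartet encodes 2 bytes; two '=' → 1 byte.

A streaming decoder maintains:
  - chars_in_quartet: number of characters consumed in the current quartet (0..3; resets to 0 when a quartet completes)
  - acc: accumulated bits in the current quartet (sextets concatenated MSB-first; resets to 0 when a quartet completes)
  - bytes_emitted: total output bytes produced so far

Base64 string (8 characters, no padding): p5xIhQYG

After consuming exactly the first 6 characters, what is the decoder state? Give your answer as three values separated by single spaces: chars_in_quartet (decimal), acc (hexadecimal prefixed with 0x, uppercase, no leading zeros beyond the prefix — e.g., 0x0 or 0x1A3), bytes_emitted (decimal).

After char 0 ('p'=41): chars_in_quartet=1 acc=0x29 bytes_emitted=0
After char 1 ('5'=57): chars_in_quartet=2 acc=0xA79 bytes_emitted=0
After char 2 ('x'=49): chars_in_quartet=3 acc=0x29E71 bytes_emitted=0
After char 3 ('I'=8): chars_in_quartet=4 acc=0xA79C48 -> emit A7 9C 48, reset; bytes_emitted=3
After char 4 ('h'=33): chars_in_quartet=1 acc=0x21 bytes_emitted=3
After char 5 ('Q'=16): chars_in_quartet=2 acc=0x850 bytes_emitted=3

Answer: 2 0x850 3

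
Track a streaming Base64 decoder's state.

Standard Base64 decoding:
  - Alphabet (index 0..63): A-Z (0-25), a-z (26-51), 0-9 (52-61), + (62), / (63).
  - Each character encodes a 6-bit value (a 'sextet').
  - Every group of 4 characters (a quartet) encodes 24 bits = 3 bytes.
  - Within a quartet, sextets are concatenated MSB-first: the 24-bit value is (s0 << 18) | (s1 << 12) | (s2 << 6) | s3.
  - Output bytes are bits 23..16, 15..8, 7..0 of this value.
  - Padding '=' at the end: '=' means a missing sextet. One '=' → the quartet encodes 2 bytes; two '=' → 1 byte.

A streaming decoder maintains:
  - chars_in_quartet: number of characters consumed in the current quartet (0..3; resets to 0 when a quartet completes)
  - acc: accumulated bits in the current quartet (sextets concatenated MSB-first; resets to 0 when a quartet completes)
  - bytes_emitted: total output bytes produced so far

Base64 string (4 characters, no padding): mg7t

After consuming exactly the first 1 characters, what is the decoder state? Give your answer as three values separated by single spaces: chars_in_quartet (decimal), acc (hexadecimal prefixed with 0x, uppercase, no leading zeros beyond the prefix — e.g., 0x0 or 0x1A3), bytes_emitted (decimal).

After char 0 ('m'=38): chars_in_quartet=1 acc=0x26 bytes_emitted=0

Answer: 1 0x26 0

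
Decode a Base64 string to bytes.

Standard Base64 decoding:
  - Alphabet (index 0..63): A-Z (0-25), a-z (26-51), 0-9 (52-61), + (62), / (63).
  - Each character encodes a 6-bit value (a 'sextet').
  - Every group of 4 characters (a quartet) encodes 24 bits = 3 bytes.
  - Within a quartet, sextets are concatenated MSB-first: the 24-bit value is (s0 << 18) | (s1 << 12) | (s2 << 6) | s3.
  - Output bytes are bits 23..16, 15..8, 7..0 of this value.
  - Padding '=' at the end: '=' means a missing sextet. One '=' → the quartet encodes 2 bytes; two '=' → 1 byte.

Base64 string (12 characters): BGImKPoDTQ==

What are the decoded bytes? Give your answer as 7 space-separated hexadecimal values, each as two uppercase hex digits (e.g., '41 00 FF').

Answer: 04 62 26 28 FA 03 4D

Derivation:
After char 0 ('B'=1): chars_in_quartet=1 acc=0x1 bytes_emitted=0
After char 1 ('G'=6): chars_in_quartet=2 acc=0x46 bytes_emitted=0
After char 2 ('I'=8): chars_in_quartet=3 acc=0x1188 bytes_emitted=0
After char 3 ('m'=38): chars_in_quartet=4 acc=0x46226 -> emit 04 62 26, reset; bytes_emitted=3
After char 4 ('K'=10): chars_in_quartet=1 acc=0xA bytes_emitted=3
After char 5 ('P'=15): chars_in_quartet=2 acc=0x28F bytes_emitted=3
After char 6 ('o'=40): chars_in_quartet=3 acc=0xA3E8 bytes_emitted=3
After char 7 ('D'=3): chars_in_quartet=4 acc=0x28FA03 -> emit 28 FA 03, reset; bytes_emitted=6
After char 8 ('T'=19): chars_in_quartet=1 acc=0x13 bytes_emitted=6
After char 9 ('Q'=16): chars_in_quartet=2 acc=0x4D0 bytes_emitted=6
Padding '==': partial quartet acc=0x4D0 -> emit 4D; bytes_emitted=7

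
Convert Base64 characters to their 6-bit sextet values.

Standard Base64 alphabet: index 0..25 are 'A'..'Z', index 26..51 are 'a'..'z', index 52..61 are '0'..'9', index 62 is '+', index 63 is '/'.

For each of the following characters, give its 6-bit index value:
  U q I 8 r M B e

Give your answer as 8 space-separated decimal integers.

Answer: 20 42 8 60 43 12 1 30

Derivation:
'U': A..Z range, ord('U') − ord('A') = 20
'q': a..z range, 26 + ord('q') − ord('a') = 42
'I': A..Z range, ord('I') − ord('A') = 8
'8': 0..9 range, 52 + ord('8') − ord('0') = 60
'r': a..z range, 26 + ord('r') − ord('a') = 43
'M': A..Z range, ord('M') − ord('A') = 12
'B': A..Z range, ord('B') − ord('A') = 1
'e': a..z range, 26 + ord('e') − ord('a') = 30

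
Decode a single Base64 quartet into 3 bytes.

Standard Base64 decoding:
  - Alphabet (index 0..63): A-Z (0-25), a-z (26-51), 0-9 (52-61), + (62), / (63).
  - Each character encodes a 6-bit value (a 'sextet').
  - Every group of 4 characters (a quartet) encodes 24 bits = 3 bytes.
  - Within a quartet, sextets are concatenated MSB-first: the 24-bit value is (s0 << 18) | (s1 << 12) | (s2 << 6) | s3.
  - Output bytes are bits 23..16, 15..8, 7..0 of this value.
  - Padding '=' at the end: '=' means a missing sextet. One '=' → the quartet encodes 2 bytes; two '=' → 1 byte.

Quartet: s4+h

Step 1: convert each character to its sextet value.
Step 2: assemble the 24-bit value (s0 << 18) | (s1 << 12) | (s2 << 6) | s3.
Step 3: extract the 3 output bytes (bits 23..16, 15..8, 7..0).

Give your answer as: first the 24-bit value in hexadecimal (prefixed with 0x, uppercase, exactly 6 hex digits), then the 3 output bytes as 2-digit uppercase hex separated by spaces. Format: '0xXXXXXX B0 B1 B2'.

Answer: 0xB38FA1 B3 8F A1

Derivation:
Sextets: s=44, 4=56, +=62, h=33
24-bit: (44<<18) | (56<<12) | (62<<6) | 33
      = 0xB00000 | 0x038000 | 0x000F80 | 0x000021
      = 0xB38FA1
Bytes: (v>>16)&0xFF=B3, (v>>8)&0xFF=8F, v&0xFF=A1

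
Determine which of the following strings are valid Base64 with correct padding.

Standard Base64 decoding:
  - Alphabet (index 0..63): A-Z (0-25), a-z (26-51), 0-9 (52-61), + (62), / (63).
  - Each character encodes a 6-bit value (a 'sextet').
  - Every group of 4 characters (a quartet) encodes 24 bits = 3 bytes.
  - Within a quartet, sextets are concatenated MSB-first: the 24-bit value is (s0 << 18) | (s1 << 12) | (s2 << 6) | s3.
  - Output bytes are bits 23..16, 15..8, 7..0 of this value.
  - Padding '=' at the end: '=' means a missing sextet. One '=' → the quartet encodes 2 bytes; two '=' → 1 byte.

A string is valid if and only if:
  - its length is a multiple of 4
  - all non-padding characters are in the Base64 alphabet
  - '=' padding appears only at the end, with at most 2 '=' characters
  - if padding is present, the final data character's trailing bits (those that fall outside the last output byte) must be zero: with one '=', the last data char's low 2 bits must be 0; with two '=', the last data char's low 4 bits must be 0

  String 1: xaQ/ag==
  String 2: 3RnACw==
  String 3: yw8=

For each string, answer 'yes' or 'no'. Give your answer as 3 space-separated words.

Answer: yes yes yes

Derivation:
String 1: 'xaQ/ag==' → valid
String 2: '3RnACw==' → valid
String 3: 'yw8=' → valid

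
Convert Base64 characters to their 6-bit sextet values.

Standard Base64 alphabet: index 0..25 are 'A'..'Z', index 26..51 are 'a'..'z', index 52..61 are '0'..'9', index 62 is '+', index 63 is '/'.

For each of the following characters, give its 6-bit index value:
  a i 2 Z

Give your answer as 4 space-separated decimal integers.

'a': a..z range, 26 + ord('a') − ord('a') = 26
'i': a..z range, 26 + ord('i') − ord('a') = 34
'2': 0..9 range, 52 + ord('2') − ord('0') = 54
'Z': A..Z range, ord('Z') − ord('A') = 25

Answer: 26 34 54 25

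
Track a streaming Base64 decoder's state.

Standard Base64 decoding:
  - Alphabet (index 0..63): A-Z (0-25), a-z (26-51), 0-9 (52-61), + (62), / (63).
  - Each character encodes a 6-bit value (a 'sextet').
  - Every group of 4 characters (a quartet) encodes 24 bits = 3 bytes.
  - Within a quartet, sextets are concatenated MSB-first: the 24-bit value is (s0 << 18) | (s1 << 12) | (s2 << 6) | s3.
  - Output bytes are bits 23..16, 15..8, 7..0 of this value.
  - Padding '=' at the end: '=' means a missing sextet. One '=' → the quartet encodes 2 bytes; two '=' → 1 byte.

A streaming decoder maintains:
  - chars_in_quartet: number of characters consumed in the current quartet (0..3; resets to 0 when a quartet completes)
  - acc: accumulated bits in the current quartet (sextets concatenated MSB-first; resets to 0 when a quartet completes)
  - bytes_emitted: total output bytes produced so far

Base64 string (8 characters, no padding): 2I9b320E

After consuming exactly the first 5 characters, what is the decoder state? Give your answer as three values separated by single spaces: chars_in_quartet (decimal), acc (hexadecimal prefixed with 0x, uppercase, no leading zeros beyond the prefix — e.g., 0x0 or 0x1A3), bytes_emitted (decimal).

Answer: 1 0x37 3

Derivation:
After char 0 ('2'=54): chars_in_quartet=1 acc=0x36 bytes_emitted=0
After char 1 ('I'=8): chars_in_quartet=2 acc=0xD88 bytes_emitted=0
After char 2 ('9'=61): chars_in_quartet=3 acc=0x3623D bytes_emitted=0
After char 3 ('b'=27): chars_in_quartet=4 acc=0xD88F5B -> emit D8 8F 5B, reset; bytes_emitted=3
After char 4 ('3'=55): chars_in_quartet=1 acc=0x37 bytes_emitted=3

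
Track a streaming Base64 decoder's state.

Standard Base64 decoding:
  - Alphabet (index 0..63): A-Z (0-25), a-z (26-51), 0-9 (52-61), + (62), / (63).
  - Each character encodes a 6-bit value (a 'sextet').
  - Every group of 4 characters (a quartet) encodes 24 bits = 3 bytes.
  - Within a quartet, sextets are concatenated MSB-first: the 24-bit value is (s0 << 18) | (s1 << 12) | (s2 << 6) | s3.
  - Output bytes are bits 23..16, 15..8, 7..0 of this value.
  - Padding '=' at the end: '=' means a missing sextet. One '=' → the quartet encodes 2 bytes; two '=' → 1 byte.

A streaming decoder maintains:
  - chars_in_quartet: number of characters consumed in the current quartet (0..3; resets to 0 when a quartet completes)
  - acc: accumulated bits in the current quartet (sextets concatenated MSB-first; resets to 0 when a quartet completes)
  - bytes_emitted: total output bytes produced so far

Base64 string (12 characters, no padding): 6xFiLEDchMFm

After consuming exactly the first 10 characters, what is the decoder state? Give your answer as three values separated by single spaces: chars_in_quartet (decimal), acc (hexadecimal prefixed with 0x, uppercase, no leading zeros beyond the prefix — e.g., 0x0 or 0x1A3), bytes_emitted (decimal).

After char 0 ('6'=58): chars_in_quartet=1 acc=0x3A bytes_emitted=0
After char 1 ('x'=49): chars_in_quartet=2 acc=0xEB1 bytes_emitted=0
After char 2 ('F'=5): chars_in_quartet=3 acc=0x3AC45 bytes_emitted=0
After char 3 ('i'=34): chars_in_quartet=4 acc=0xEB1162 -> emit EB 11 62, reset; bytes_emitted=3
After char 4 ('L'=11): chars_in_quartet=1 acc=0xB bytes_emitted=3
After char 5 ('E'=4): chars_in_quartet=2 acc=0x2C4 bytes_emitted=3
After char 6 ('D'=3): chars_in_quartet=3 acc=0xB103 bytes_emitted=3
After char 7 ('c'=28): chars_in_quartet=4 acc=0x2C40DC -> emit 2C 40 DC, reset; bytes_emitted=6
After char 8 ('h'=33): chars_in_quartet=1 acc=0x21 bytes_emitted=6
After char 9 ('M'=12): chars_in_quartet=2 acc=0x84C bytes_emitted=6

Answer: 2 0x84C 6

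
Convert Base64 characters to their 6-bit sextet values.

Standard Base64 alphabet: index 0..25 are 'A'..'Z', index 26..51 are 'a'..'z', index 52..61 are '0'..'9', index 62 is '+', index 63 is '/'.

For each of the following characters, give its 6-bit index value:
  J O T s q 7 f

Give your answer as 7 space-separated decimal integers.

'J': A..Z range, ord('J') − ord('A') = 9
'O': A..Z range, ord('O') − ord('A') = 14
'T': A..Z range, ord('T') − ord('A') = 19
's': a..z range, 26 + ord('s') − ord('a') = 44
'q': a..z range, 26 + ord('q') − ord('a') = 42
'7': 0..9 range, 52 + ord('7') − ord('0') = 59
'f': a..z range, 26 + ord('f') − ord('a') = 31

Answer: 9 14 19 44 42 59 31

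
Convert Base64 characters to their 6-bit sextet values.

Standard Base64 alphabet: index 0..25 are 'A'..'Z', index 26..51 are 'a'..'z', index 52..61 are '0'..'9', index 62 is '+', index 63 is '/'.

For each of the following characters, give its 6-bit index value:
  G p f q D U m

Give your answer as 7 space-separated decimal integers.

Answer: 6 41 31 42 3 20 38

Derivation:
'G': A..Z range, ord('G') − ord('A') = 6
'p': a..z range, 26 + ord('p') − ord('a') = 41
'f': a..z range, 26 + ord('f') − ord('a') = 31
'q': a..z range, 26 + ord('q') − ord('a') = 42
'D': A..Z range, ord('D') − ord('A') = 3
'U': A..Z range, ord('U') − ord('A') = 20
'm': a..z range, 26 + ord('m') − ord('a') = 38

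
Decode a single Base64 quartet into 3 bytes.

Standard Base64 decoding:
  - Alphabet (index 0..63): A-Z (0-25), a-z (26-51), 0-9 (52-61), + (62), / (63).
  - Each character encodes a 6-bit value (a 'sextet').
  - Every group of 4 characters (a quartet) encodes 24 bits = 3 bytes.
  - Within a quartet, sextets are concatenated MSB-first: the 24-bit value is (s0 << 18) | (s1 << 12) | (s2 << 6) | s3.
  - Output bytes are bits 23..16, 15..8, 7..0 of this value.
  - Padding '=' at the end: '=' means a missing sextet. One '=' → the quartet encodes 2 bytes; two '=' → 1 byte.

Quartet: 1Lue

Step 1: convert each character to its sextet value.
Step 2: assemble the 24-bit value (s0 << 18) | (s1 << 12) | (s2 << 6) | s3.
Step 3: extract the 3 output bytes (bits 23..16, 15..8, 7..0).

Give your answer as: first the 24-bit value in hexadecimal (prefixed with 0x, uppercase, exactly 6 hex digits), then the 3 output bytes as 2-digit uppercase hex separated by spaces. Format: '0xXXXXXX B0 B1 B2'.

Answer: 0xD4BB9E D4 BB 9E

Derivation:
Sextets: 1=53, L=11, u=46, e=30
24-bit: (53<<18) | (11<<12) | (46<<6) | 30
      = 0xD40000 | 0x00B000 | 0x000B80 | 0x00001E
      = 0xD4BB9E
Bytes: (v>>16)&0xFF=D4, (v>>8)&0xFF=BB, v&0xFF=9E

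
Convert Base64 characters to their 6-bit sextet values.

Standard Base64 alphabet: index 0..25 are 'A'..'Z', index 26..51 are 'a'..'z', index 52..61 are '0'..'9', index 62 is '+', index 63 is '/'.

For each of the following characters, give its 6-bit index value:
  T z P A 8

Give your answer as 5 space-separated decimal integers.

'T': A..Z range, ord('T') − ord('A') = 19
'z': a..z range, 26 + ord('z') − ord('a') = 51
'P': A..Z range, ord('P') − ord('A') = 15
'A': A..Z range, ord('A') − ord('A') = 0
'8': 0..9 range, 52 + ord('8') − ord('0') = 60

Answer: 19 51 15 0 60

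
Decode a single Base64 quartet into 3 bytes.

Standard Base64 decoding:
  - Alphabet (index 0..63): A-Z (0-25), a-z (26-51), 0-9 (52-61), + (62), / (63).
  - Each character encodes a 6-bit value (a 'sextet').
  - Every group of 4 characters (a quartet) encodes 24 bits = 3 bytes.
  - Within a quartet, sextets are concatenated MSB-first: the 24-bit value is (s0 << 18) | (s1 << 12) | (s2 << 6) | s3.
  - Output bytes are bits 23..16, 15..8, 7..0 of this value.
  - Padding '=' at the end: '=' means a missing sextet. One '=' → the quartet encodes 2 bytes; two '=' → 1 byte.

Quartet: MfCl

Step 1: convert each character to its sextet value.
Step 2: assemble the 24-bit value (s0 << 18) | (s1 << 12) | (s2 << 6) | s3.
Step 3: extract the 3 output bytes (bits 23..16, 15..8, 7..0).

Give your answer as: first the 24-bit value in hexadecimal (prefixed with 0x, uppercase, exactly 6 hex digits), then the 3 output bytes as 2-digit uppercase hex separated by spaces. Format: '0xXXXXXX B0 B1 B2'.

Answer: 0x31F0A5 31 F0 A5

Derivation:
Sextets: M=12, f=31, C=2, l=37
24-bit: (12<<18) | (31<<12) | (2<<6) | 37
      = 0x300000 | 0x01F000 | 0x000080 | 0x000025
      = 0x31F0A5
Bytes: (v>>16)&0xFF=31, (v>>8)&0xFF=F0, v&0xFF=A5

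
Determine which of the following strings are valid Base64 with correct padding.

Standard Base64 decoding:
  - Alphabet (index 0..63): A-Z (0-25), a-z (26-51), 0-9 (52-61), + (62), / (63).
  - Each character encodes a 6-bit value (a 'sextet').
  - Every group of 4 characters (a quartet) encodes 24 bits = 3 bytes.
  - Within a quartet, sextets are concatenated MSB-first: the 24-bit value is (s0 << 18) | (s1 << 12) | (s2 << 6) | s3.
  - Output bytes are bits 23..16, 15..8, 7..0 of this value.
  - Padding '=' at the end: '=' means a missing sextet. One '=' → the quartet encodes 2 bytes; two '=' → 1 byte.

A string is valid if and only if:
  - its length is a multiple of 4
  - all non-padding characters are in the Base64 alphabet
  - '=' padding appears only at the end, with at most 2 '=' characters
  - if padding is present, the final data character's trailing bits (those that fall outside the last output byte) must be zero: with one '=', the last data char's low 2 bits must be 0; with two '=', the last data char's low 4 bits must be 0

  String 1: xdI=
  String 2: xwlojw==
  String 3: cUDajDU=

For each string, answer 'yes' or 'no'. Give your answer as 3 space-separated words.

Answer: yes yes yes

Derivation:
String 1: 'xdI=' → valid
String 2: 'xwlojw==' → valid
String 3: 'cUDajDU=' → valid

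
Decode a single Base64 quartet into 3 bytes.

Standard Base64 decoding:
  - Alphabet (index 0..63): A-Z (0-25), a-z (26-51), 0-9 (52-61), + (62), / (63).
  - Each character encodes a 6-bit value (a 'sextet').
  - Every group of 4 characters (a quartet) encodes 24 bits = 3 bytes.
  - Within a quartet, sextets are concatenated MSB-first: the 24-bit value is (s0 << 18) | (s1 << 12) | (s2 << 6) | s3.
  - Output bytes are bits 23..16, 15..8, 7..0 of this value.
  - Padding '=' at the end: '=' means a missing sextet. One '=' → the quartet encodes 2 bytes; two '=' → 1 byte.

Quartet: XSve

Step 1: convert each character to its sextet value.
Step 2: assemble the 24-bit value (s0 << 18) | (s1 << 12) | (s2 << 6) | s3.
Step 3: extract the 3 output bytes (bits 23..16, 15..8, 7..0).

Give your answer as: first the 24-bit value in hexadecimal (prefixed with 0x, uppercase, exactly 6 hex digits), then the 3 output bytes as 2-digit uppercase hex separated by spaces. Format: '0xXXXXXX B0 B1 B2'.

Answer: 0x5D2BDE 5D 2B DE

Derivation:
Sextets: X=23, S=18, v=47, e=30
24-bit: (23<<18) | (18<<12) | (47<<6) | 30
      = 0x5C0000 | 0x012000 | 0x000BC0 | 0x00001E
      = 0x5D2BDE
Bytes: (v>>16)&0xFF=5D, (v>>8)&0xFF=2B, v&0xFF=DE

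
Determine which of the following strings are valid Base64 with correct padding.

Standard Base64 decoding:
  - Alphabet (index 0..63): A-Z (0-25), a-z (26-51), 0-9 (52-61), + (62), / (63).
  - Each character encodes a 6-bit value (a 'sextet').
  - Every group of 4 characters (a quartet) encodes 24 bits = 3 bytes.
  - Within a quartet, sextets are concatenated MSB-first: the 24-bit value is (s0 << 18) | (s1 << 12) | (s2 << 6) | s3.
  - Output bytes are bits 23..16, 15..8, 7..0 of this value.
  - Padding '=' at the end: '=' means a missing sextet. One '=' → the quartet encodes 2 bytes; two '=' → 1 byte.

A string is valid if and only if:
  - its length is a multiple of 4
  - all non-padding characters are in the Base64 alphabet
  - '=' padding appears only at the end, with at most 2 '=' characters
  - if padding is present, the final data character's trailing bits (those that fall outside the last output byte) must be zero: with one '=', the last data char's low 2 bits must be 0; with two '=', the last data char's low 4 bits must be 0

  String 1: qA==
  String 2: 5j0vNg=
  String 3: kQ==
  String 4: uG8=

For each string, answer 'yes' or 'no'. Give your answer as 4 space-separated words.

Answer: yes no yes yes

Derivation:
String 1: 'qA==' → valid
String 2: '5j0vNg=' → invalid (len=7 not mult of 4)
String 3: 'kQ==' → valid
String 4: 'uG8=' → valid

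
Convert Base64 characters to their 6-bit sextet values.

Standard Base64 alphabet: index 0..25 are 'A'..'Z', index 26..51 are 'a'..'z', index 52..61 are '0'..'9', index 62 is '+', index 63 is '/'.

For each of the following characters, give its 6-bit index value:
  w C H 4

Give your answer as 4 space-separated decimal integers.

Answer: 48 2 7 56

Derivation:
'w': a..z range, 26 + ord('w') − ord('a') = 48
'C': A..Z range, ord('C') − ord('A') = 2
'H': A..Z range, ord('H') − ord('A') = 7
'4': 0..9 range, 52 + ord('4') − ord('0') = 56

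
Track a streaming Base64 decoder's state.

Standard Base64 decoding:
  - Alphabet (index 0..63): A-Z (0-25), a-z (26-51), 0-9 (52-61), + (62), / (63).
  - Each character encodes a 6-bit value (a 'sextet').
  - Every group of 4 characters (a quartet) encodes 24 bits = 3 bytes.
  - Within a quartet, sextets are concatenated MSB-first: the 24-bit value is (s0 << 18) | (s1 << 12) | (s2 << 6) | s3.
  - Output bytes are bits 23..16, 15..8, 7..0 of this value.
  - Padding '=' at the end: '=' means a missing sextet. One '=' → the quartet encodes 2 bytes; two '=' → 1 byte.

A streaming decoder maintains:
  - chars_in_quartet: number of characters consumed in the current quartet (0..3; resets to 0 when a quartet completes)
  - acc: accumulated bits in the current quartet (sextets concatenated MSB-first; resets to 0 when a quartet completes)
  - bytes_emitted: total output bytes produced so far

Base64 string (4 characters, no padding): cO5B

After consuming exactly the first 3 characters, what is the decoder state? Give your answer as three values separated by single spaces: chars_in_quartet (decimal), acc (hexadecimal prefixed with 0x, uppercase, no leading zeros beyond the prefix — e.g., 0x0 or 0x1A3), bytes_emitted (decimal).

Answer: 3 0x1C3B9 0

Derivation:
After char 0 ('c'=28): chars_in_quartet=1 acc=0x1C bytes_emitted=0
After char 1 ('O'=14): chars_in_quartet=2 acc=0x70E bytes_emitted=0
After char 2 ('5'=57): chars_in_quartet=3 acc=0x1C3B9 bytes_emitted=0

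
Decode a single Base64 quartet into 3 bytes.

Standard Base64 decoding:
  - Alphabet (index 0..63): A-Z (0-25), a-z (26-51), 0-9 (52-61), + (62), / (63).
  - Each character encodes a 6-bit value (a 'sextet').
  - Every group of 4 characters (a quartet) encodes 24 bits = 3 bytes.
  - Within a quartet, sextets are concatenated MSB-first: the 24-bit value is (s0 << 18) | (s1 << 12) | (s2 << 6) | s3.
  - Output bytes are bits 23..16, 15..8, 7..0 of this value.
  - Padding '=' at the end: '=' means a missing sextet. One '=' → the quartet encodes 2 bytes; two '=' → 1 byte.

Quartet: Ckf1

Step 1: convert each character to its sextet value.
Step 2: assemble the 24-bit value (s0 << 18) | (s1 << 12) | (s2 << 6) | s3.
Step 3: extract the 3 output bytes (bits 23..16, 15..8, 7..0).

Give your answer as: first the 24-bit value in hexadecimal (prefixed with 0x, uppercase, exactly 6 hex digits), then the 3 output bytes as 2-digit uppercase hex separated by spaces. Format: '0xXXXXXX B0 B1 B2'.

Sextets: C=2, k=36, f=31, 1=53
24-bit: (2<<18) | (36<<12) | (31<<6) | 53
      = 0x080000 | 0x024000 | 0x0007C0 | 0x000035
      = 0x0A47F5
Bytes: (v>>16)&0xFF=0A, (v>>8)&0xFF=47, v&0xFF=F5

Answer: 0x0A47F5 0A 47 F5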